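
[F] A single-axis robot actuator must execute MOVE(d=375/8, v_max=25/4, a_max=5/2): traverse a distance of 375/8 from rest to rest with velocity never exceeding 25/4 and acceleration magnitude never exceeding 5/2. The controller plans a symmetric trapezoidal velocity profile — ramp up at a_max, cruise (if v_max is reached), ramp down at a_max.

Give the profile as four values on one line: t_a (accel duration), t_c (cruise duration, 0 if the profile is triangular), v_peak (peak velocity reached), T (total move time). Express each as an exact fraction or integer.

t_a=5/2 t_c=5 v_peak=25/4 T=10

vₘ²/aₘ = (25/4)²/(5/2) = 125/8
375/8 ≥ 125/8 → trapezoidal
t_a = (25/4)/(5/2) = 5/2; v_peak = 25/4
d_cruise = 375/8 − 125/8 = 125/4; t_c = (125/4)/(25/4) = 5
T = 2·5/2 + 5 = 10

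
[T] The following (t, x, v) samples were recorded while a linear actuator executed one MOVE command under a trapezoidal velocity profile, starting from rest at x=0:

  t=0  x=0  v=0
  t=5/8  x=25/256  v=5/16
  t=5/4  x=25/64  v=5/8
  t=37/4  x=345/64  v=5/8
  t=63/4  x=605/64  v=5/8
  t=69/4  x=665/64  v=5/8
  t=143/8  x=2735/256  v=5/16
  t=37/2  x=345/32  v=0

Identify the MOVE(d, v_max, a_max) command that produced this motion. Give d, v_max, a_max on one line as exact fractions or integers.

d=345/32 v_max=5/8 a_max=1/2

final state: t=37/2, x=345/32, v=0 → d = 345/32
a_max = (5/16−0)/(5/8−0) = 1/2
max v = 5/8 over t∈[5/4,69/4] → v_max = 5/8
check: 5/8·(5/4+16) = 345/32 ✓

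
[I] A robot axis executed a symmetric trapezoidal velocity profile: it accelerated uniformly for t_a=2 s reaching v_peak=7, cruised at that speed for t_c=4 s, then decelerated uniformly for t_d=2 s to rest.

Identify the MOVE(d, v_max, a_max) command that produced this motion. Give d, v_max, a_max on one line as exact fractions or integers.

d=42 v_max=7 a_max=7/2

a_max = 7/2
d_a = ½·7·2 = 7; d_c = 7·4 = 28
d = 2·7 + 28 = 42
t_c = 4 > 0 so v_max = 7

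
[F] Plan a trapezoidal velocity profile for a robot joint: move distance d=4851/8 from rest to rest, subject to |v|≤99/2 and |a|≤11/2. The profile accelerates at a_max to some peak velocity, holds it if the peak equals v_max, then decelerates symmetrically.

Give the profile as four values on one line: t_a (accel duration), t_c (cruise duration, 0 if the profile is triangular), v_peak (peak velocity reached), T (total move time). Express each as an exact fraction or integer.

v_max²/a_max = (99/2)²/(11/2) = 891/2
4851/8 ≥ 891/2 → trapezoidal
t_a = (99/2)/(11/2) = 9; v_peak = 99/2
d_cruise = 4851/8 − 891/2 = 1287/8; t_c = (1287/8)/(99/2) = 13/4
T = 2·9 + 13/4 = 85/4

t_a=9 t_c=13/4 v_peak=99/2 T=85/4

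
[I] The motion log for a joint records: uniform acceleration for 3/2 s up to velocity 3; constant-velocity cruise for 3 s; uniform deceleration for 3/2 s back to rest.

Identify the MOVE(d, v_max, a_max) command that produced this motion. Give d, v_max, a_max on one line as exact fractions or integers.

a_max = 3/(3/2) = 2
d_a = ½·3·3/2 = 9/4; d_c = 3·3 = 9
d = 2·9/4 + 9 = 27/2
t_c = 3 > 0 → v_max = v_peak = 3

d=27/2 v_max=3 a_max=2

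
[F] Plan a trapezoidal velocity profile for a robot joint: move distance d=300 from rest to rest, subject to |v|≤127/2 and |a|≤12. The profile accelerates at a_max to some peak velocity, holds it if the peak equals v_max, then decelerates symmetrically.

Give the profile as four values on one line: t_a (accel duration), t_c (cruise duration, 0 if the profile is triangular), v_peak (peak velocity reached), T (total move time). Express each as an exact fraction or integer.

(v_max)²/a_max = (127/2)²/12 = 16129/48
300 < 16129/48 → triangular
v_peak = √(300·12) = √3600 = 60
t_a = 60/12 = 5; t_c = 0
T = 2·5 = 10

t_a=5 t_c=0 v_peak=60 T=10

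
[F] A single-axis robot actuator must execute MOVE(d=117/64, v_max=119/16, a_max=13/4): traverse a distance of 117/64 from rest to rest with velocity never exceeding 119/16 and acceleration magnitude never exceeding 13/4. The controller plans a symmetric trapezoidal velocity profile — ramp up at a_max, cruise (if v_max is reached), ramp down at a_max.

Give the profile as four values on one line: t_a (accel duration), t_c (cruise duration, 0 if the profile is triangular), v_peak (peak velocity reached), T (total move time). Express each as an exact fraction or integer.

v_max²/a_max = (119/16)²/(13/4) = 14161/832
117/64 < 14161/832 so t_c = 0
v_peak = √(117/64·13/4) = √(1521/256) = 39/16
t_a = (39/16)/(13/4) = 3/4; t_c = 0
T = 2·3/4 = 3/2

t_a=3/4 t_c=0 v_peak=39/16 T=3/2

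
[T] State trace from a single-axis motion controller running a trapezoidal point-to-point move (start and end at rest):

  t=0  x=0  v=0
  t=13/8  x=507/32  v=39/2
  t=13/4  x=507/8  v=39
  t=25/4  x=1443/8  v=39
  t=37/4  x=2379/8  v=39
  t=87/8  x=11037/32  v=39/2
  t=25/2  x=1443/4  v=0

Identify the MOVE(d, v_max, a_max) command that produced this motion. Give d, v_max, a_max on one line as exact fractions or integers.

final state: t=25/2, x=1443/4, v=0 → d = 1443/4
a_max = (39/2−0)/(13/8−0) = 12
max v = 39 over t∈[13/4,37/4] → v_max = 39
check: 39·(13/4+6) = 1443/4 ✓

d=1443/4 v_max=39 a_max=12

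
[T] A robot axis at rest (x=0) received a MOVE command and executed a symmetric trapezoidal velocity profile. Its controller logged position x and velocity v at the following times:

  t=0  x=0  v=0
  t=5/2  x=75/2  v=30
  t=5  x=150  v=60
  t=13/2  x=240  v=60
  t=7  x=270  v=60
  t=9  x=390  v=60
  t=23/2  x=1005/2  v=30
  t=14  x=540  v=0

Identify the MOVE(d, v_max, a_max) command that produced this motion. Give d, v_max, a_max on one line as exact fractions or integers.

final state: t=14, x=540, v=0 → d = 540
a_max = (30−0)/(5/2−0) = 12
max v = 60 over t∈[5,9] → v_max = 60
check: 60·(5+4) = 540 ✓

d=540 v_max=60 a_max=12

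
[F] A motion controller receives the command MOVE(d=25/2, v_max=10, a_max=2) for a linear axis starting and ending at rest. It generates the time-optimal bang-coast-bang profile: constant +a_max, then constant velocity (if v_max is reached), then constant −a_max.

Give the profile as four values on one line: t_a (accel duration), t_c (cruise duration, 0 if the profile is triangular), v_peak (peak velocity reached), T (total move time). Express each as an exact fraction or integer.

t_a=5/2 t_c=0 v_peak=5 T=5

v_max²/a_max = 10²/2 = 50
25/2 < 50 → triangular
v_peak = √(25/2·2) = √25 = 5
t_a = 5/2; t_c = 0
T = 2·5/2 = 5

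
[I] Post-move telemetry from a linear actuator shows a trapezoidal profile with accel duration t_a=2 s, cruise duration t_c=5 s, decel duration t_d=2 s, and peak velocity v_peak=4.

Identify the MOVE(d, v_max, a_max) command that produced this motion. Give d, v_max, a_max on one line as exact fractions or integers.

d=28 v_max=4 a_max=2

a_max = 4/2 = 2
d_a = ½·4·2 = 4; d_c = 4·5 = 20
d = 2·4 + 20 = 28
t_c = 5 > 0 → v_max = v_peak = 4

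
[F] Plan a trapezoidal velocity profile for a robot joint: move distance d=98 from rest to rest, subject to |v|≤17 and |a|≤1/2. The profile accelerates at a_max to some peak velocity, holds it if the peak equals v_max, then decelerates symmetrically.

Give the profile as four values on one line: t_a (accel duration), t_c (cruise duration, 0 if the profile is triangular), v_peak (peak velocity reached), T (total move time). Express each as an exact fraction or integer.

t_a=14 t_c=0 v_peak=7 T=28

vₘ²/aₘ = 17²/(1/2) = 578
98 < 578 so t_c = 0
v_peak = √(98·1/2) = √49 = 7
t_a = 7/(1/2) = 14; t_c = 0
T = 2·14 = 28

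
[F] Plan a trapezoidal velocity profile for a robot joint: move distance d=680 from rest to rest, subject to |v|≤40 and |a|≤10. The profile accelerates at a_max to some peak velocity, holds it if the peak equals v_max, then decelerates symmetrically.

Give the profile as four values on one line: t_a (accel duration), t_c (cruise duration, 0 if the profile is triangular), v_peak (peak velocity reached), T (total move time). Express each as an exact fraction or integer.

t_a=4 t_c=13 v_peak=40 T=21

v_max²/a_max = 40²/10 = 160
680 ≥ 160 so v_max reached
t_a = 40/10 = 4; v_peak = 40
d_cruise = 680 − 160 = 520; t_c = 520/40 = 13
T = 2·4 + 13 = 21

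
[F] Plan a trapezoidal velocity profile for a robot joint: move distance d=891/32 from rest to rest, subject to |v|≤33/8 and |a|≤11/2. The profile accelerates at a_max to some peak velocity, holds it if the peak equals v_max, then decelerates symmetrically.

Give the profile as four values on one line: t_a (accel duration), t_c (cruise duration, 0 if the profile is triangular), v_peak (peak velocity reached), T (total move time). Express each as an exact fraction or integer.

(v_max)²/a_max = (33/8)²/(11/2) = 99/32
891/32 ≥ 99/32 → trapezoidal
t_a = (33/8)/(11/2) = 3/4; v_peak = 33/8
d_cruise = 891/32 − 99/32 = 99/4; t_c = (99/4)/(33/8) = 6
T = 2·3/4 + 6 = 15/2

t_a=3/4 t_c=6 v_peak=33/8 T=15/2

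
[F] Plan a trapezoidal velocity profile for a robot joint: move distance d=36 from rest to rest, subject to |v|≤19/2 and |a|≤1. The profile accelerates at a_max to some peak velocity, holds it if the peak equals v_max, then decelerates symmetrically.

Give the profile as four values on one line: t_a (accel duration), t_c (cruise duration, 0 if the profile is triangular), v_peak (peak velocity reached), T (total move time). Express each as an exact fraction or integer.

t_a=6 t_c=0 v_peak=6 T=12

v_max²/a_max = (19/2)²/1 = 361/4
36 < 361/4 → triangular
v_peak = √(36·1) = √36 = 6
t_a = 6/1 = 6; t_c = 0
T = 2·6 = 12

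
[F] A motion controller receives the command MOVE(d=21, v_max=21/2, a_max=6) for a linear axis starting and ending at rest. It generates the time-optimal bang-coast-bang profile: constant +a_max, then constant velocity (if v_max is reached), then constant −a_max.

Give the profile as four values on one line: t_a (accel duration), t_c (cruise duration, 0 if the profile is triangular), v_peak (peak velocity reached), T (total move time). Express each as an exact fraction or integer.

(v_max)²/a_max = (21/2)²/6 = 147/8
21 ≥ 147/8 ⇒ cruise phase
t_a = (21/2)/6 = 7/4; v_peak = 21/2
d_cruise = 21 − 147/8 = 21/8; t_c = (21/8)/(21/2) = 1/4
T = 2·7/4 + 1/4 = 15/4

t_a=7/4 t_c=1/4 v_peak=21/2 T=15/4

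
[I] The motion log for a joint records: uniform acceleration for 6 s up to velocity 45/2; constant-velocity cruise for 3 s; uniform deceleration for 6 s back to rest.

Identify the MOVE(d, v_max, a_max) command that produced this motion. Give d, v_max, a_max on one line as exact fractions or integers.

a_max = (45/2)/6 = 15/4
d_a = ½·45/2·6 = 135/2; d_c = 45/2·3 = 135/2
d = 2·135/2 + 135/2 = 405/2
t_c = 3 > 0 so v_max = 45/2

d=405/2 v_max=45/2 a_max=15/4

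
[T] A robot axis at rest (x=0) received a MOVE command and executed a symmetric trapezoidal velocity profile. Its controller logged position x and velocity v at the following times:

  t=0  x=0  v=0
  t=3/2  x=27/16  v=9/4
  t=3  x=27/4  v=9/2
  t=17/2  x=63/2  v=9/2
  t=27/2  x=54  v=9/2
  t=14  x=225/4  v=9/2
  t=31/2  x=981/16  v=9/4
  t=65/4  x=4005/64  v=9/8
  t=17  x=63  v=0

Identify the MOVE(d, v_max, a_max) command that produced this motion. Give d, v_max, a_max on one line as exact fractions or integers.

d=63 v_max=9/2 a_max=3/2

final state: t=17, x=63, v=0 → d = 63
a_max = (9/4−0)/(3/2−0) = 3/2
max v = 9/2 over t∈[3,14] → v_max = 9/2
check: 9/2·(3+11) = 63 ✓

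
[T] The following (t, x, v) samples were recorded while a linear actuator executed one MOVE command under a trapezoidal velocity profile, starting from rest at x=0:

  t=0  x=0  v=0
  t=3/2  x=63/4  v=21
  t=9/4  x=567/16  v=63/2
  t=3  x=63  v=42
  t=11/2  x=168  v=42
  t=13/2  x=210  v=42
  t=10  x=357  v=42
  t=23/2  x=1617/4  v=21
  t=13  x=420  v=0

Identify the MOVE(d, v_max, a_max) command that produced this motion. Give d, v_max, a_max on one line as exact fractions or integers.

final state: t=13, x=420, v=0 → d = 420
a_max = (21−0)/(3/2−0) = 14
max v = 42 over t∈[3,10] → v_max = 42
check: 42·(3+7) = 420 ✓

d=420 v_max=42 a_max=14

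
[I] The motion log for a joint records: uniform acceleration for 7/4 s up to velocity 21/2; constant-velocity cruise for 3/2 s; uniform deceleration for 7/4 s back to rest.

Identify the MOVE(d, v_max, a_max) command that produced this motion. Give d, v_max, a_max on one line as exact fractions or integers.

d=273/8 v_max=21/2 a_max=6

a_max = (21/2)/(7/4) = 6
d_a = ½·21/2·7/4 = 147/16; d_c = 21/2·3/2 = 63/4
d = 2·147/16 + 63/4 = 273/8
t_c = 3/2 > 0 ⇒ limit active, v_max = 21/2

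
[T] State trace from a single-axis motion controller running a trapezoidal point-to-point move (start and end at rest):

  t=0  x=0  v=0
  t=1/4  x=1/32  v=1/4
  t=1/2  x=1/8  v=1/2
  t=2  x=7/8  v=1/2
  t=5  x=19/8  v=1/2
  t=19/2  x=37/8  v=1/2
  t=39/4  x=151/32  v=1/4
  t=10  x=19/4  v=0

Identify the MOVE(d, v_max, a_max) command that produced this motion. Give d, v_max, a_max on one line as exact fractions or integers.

d=19/4 v_max=1/2 a_max=1

final state: t=10, x=19/4, v=0 → d = 19/4
a_max = (1/4−0)/(1/4−0) = 1
max v = 1/2 over t∈[1/2,19/2] → v_max = 1/2
check: 1/2·(1/2+9) = 19/4 ✓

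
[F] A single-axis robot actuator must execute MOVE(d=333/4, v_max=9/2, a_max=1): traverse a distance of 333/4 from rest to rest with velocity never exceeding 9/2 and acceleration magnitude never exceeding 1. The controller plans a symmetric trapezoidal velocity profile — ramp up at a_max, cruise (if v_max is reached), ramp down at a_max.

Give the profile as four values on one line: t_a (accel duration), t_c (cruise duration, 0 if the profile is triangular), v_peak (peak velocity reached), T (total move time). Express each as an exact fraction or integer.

v_max²/a_max = (9/2)²/1 = 81/4
333/4 ≥ 81/4 so v_max reached
t_a = (9/2)/1 = 9/2; v_peak = 9/2
d_cruise = 333/4 − 81/4 = 63; t_c = 63/(9/2) = 14
T = 2·9/2 + 14 = 23

t_a=9/2 t_c=14 v_peak=9/2 T=23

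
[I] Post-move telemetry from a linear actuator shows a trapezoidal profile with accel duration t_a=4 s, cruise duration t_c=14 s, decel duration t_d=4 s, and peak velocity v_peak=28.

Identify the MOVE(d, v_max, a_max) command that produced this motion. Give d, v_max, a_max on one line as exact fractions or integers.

a_max = 28/4 = 7
d_a = ½·28·4 = 56; d_c = 28·14 = 392
d = 2·56 + 392 = 504
t_c = 14 > 0 → v_max = v_peak = 28

d=504 v_max=28 a_max=7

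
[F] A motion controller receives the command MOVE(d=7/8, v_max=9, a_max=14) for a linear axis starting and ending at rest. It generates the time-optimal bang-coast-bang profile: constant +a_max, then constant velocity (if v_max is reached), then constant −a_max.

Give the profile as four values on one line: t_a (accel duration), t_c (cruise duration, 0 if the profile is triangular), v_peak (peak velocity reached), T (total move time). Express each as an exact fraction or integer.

vₘ²/aₘ = 9²/14 = 81/14
7/8 < 81/14 → triangular
v_peak = √(7/8·14) = √(49/4) = 7/2
t_a = (7/2)/14 = 1/4; t_c = 0
T = 2·1/4 = 1/2

t_a=1/4 t_c=0 v_peak=7/2 T=1/2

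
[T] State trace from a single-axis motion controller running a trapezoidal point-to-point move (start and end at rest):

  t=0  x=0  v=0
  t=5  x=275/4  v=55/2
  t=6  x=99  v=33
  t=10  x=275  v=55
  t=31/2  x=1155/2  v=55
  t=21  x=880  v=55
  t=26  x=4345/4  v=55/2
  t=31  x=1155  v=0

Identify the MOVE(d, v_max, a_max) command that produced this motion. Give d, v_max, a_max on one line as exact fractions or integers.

d=1155 v_max=55 a_max=11/2

final state: t=31, x=1155, v=0 → d = 1155
a_max = (55/2−0)/(5−0) = 11/2
max v = 55 over t∈[10,21] → v_max = 55
check: 55·(10+11) = 1155 ✓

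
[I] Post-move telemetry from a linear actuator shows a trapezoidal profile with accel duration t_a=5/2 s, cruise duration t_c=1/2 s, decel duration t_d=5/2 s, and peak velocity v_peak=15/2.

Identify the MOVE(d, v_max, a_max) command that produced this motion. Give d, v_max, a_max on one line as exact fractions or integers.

a_max = (15/2)/(5/2) = 3
d_a = ½·15/2·5/2 = 75/8; d_c = 15/2·1/2 = 15/4
d = 2·75/8 + 15/4 = 45/2
t_c = 1/2 > 0 ⇒ limit active, v_max = 15/2

d=45/2 v_max=15/2 a_max=3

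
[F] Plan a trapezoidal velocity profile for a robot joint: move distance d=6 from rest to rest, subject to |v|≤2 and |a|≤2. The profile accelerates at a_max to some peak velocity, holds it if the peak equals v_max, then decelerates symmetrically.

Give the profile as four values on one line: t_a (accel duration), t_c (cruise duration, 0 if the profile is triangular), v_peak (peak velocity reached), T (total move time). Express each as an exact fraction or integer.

(v_max)²/a_max = 2²/2 = 2
6 ≥ 2 so v_max reached
t_a = 2/2 = 1; v_peak = 2
d_cruise = 6 − 2 = 4; t_c = 4/2 = 2
T = 2·1 + 2 = 4

t_a=1 t_c=2 v_peak=2 T=4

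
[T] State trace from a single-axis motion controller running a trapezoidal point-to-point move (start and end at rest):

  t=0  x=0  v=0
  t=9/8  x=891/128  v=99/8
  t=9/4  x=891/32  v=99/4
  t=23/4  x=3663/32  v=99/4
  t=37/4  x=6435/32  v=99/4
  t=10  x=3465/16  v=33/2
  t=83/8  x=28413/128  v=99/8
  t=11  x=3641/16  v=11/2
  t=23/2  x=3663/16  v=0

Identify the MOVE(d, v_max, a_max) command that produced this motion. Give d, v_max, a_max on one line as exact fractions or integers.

final state: t=23/2, x=3663/16, v=0 → d = 3663/16
a_max = (99/8−0)/(9/8−0) = 11
max v = 99/4 over t∈[9/4,37/4] → v_max = 99/4
check: 99/4·(9/4+7) = 3663/16 ✓

d=3663/16 v_max=99/4 a_max=11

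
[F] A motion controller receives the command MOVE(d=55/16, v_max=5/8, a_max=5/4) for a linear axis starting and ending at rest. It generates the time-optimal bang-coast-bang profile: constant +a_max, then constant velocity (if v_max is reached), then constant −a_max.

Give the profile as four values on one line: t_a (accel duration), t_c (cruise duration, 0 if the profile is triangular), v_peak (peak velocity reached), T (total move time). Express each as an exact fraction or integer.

(v_max)²/a_max = (5/8)²/(5/4) = 5/16
55/16 ≥ 5/16 → trapezoidal
t_a = (5/8)/(5/4) = 1/2; v_peak = 5/8
d_cruise = 55/16 − 5/16 = 25/8; t_c = (25/8)/(5/8) = 5
T = 2·1/2 + 5 = 6

t_a=1/2 t_c=5 v_peak=5/8 T=6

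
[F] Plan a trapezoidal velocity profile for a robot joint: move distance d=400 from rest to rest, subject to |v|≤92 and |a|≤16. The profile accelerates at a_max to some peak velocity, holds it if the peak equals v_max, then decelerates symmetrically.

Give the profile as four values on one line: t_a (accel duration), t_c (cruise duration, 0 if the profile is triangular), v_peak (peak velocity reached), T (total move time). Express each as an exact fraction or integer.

t_a=5 t_c=0 v_peak=80 T=10

vₘ²/aₘ = 92²/16 = 529
400 < 529 ⇒ no cruise
v_peak = √(400·16) = √6400 = 80
t_a = 80/16 = 5; t_c = 0
T = 2·5 = 10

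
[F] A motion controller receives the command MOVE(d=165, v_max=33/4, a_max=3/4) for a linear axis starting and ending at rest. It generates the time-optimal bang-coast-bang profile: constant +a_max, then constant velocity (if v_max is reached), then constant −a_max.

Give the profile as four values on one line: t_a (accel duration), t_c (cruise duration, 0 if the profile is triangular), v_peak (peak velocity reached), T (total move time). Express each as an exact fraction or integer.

t_a=11 t_c=9 v_peak=33/4 T=31

(v_max)²/a_max = (33/4)²/(3/4) = 363/4
165 ≥ 363/4 so v_max reached
t_a = (33/4)/(3/4) = 11; v_peak = 33/4
d_cruise = 165 − 363/4 = 297/4; t_c = (297/4)/(33/4) = 9
T = 2·11 + 9 = 31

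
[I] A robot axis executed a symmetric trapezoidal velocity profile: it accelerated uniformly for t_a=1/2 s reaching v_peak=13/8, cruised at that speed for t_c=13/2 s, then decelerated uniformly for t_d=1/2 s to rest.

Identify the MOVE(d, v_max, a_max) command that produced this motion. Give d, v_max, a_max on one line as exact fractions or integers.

a_max = (13/8)/(1/2) = 13/4
d_a = ½·13/8·1/2 = 13/32; d_c = 13/8·13/2 = 169/16
d = 2·13/32 + 169/16 = 91/8
t_c = 13/2 > 0 ⇒ limit active, v_max = 13/8

d=91/8 v_max=13/8 a_max=13/4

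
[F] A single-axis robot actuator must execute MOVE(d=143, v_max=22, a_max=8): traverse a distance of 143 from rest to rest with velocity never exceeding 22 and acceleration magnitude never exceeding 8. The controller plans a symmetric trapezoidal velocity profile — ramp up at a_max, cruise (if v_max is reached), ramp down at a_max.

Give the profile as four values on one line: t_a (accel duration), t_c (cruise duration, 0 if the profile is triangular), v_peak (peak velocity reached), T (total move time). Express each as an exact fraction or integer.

v_max²/a_max = 22²/8 = 121/2
143 ≥ 121/2 so v_max reached
t_a = 22/8 = 11/4; v_peak = 22
d_cruise = 143 − 121/2 = 165/2; t_c = (165/2)/22 = 15/4
T = 2·11/4 + 15/4 = 37/4

t_a=11/4 t_c=15/4 v_peak=22 T=37/4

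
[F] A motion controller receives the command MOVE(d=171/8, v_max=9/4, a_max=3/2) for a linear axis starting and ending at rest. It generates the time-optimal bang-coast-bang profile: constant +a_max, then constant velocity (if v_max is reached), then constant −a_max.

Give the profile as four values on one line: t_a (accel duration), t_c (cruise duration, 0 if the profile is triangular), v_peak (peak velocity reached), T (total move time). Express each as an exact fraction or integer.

vₘ²/aₘ = (9/4)²/(3/2) = 27/8
171/8 ≥ 27/8 so v_max reached
t_a = (9/4)/(3/2) = 3/2; v_peak = 9/4
d_cruise = 171/8 − 27/8 = 18; t_c = 18/(9/4) = 8
T = 2·3/2 + 8 = 11

t_a=3/2 t_c=8 v_peak=9/4 T=11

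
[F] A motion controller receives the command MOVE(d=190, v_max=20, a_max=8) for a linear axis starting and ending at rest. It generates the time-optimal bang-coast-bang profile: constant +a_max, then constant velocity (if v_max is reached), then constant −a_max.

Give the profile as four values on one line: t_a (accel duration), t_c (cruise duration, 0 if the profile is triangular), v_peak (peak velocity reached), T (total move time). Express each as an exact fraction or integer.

(v_max)²/a_max = 20²/8 = 50
190 ≥ 50 → trapezoidal
t_a = 20/8 = 5/2; v_peak = 20
d_cruise = 190 − 50 = 140; t_c = 140/20 = 7
T = 2·5/2 + 7 = 12

t_a=5/2 t_c=7 v_peak=20 T=12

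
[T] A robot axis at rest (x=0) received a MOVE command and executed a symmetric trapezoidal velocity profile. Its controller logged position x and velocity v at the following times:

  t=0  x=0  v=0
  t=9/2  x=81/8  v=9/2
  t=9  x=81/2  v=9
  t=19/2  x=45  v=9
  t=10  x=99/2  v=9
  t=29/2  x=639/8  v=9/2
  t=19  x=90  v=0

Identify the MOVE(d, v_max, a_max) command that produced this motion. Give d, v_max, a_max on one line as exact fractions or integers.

final state: t=19, x=90, v=0 → d = 90
a_max = (9/2−0)/(9/2−0) = 1
max v = 9 over t∈[9,10] → v_max = 9
check: 9·(9+1) = 90 ✓

d=90 v_max=9 a_max=1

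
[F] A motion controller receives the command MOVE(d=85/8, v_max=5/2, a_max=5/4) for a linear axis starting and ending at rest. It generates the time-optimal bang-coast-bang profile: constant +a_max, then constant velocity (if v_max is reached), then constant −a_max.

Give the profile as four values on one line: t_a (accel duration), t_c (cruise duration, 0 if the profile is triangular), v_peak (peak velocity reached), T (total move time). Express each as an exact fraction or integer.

t_a=2 t_c=9/4 v_peak=5/2 T=25/4

(v_max)²/a_max = (5/2)²/(5/4) = 5
85/8 ≥ 5 → trapezoidal
t_a = (5/2)/(5/4) = 2; v_peak = 5/2
d_cruise = 85/8 − 5 = 45/8; t_c = (45/8)/(5/2) = 9/4
T = 2·2 + 9/4 = 25/4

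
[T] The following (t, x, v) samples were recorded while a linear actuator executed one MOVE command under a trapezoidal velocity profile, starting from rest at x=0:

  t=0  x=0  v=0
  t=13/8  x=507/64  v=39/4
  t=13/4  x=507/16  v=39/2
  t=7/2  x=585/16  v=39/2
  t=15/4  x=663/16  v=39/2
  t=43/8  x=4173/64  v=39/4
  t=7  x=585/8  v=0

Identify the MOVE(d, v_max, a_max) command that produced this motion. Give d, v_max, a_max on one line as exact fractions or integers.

d=585/8 v_max=39/2 a_max=6

final state: t=7, x=585/8, v=0 → d = 585/8
a_max = (39/4−0)/(13/8−0) = 6
max v = 39/2 over t∈[13/4,15/4] → v_max = 39/2
check: 39/2·(13/4+1/2) = 585/8 ✓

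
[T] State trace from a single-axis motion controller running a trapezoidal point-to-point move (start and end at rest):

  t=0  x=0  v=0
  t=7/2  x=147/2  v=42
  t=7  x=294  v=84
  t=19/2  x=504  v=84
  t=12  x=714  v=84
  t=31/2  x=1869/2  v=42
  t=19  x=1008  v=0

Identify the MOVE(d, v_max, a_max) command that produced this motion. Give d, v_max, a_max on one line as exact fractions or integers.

final state: t=19, x=1008, v=0 → d = 1008
a_max = (42−0)/(7/2−0) = 12
max v = 84 over t∈[7,12] → v_max = 84
check: 84·(7+5) = 1008 ✓

d=1008 v_max=84 a_max=12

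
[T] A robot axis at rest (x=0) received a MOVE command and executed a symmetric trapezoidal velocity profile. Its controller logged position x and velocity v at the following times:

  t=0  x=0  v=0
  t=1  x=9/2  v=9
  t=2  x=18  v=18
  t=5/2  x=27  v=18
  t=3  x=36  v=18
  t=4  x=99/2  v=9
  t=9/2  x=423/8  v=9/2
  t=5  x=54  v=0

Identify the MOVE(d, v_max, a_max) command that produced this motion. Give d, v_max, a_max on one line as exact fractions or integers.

d=54 v_max=18 a_max=9

final state: t=5, x=54, v=0 → d = 54
a_max = (9−0)/(1−0) = 9
max v = 18 over t∈[2,3] → v_max = 18
check: 18·(2+1) = 54 ✓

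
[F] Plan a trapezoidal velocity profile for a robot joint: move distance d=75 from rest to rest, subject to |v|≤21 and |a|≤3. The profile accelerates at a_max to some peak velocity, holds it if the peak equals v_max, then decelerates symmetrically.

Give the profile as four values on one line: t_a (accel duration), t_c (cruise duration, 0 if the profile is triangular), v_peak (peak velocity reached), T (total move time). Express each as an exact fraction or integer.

t_a=5 t_c=0 v_peak=15 T=10

(v_max)²/a_max = 21²/3 = 147
75 < 147 → triangular
v_peak = √(75·3) = √225 = 15
t_a = 15/3 = 5; t_c = 0
T = 2·5 = 10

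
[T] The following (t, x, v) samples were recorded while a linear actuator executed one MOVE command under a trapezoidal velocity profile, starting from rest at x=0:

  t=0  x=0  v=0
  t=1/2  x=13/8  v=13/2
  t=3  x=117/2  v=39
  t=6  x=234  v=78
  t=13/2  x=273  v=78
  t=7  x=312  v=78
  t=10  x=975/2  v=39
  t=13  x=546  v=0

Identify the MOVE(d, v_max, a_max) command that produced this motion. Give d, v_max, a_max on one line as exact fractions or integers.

final state: t=13, x=546, v=0 → d = 546
a_max = (13/2−0)/(1/2−0) = 13
max v = 78 over t∈[6,7] → v_max = 78
check: 78·(6+1) = 546 ✓

d=546 v_max=78 a_max=13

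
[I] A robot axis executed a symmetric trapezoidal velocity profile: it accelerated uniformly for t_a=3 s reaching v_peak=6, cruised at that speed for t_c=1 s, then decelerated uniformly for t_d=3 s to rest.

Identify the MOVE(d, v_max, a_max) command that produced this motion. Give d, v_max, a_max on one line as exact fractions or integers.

a_max = 6/3 = 2
d_a = ½·6·3 = 9; d_c = 6·1 = 6
d = 2·9 + 6 = 24
t_c = 1 > 0 ⇒ limit active, v_max = 6

d=24 v_max=6 a_max=2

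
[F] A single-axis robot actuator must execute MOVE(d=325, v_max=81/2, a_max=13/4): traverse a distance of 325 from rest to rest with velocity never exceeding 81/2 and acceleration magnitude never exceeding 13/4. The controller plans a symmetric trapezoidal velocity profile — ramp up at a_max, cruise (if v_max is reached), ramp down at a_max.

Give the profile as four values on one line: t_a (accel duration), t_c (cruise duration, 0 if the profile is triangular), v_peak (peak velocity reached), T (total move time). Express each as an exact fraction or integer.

t_a=10 t_c=0 v_peak=65/2 T=20

vₘ²/aₘ = (81/2)²/(13/4) = 6561/13
325 < 6561/13 so t_c = 0
v_peak = √(325·13/4) = √(4225/4) = 65/2
t_a = (65/2)/(13/4) = 10; t_c = 0
T = 2·10 = 20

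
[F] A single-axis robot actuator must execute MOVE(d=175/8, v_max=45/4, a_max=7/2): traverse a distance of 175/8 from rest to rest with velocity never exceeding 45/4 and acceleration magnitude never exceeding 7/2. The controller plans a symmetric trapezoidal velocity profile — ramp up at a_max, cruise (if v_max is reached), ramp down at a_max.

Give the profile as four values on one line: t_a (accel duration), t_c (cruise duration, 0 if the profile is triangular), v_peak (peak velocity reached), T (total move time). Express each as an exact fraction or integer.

t_a=5/2 t_c=0 v_peak=35/4 T=5

v_max²/a_max = (45/4)²/(7/2) = 2025/56
175/8 < 2025/56 so t_c = 0
v_peak = √(175/8·7/2) = √(1225/16) = 35/4
t_a = (35/4)/(7/2) = 5/2; t_c = 0
T = 2·5/2 = 5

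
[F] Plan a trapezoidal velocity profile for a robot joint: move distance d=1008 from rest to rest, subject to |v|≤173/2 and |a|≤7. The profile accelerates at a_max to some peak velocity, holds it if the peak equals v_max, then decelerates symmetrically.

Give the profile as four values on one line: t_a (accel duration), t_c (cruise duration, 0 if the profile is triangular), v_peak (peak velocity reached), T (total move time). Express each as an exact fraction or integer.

vₘ²/aₘ = (173/2)²/7 = 29929/28
1008 < 29929/28 so t_c = 0
v_peak = √(1008·7) = √7056 = 84
t_a = 84/7 = 12; t_c = 0
T = 2·12 = 24

t_a=12 t_c=0 v_peak=84 T=24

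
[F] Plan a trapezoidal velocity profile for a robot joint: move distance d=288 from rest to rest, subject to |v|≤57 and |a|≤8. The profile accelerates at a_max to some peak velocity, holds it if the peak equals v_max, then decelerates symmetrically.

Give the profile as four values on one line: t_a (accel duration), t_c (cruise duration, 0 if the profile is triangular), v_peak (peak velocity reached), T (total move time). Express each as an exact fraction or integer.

t_a=6 t_c=0 v_peak=48 T=12

vₘ²/aₘ = 57²/8 = 3249/8
288 < 3249/8 ⇒ no cruise
v_peak = √(288·8) = √2304 = 48
t_a = 48/8 = 6; t_c = 0
T = 2·6 = 12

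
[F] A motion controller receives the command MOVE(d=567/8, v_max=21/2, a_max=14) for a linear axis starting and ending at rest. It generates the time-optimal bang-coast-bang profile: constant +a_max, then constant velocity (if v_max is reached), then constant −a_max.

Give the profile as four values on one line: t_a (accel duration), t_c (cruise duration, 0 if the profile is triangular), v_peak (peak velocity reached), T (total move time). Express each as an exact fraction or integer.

vₘ²/aₘ = (21/2)²/14 = 63/8
567/8 ≥ 63/8 → trapezoidal
t_a = (21/2)/14 = 3/4; v_peak = 21/2
d_cruise = 567/8 − 63/8 = 63; t_c = 63/(21/2) = 6
T = 2·3/4 + 6 = 15/2

t_a=3/4 t_c=6 v_peak=21/2 T=15/2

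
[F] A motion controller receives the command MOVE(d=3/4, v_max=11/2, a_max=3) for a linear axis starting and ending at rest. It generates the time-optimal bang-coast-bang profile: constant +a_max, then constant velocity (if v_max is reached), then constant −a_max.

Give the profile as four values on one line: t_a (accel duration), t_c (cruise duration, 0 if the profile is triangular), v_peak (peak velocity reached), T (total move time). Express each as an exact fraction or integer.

v_max²/a_max = (11/2)²/3 = 121/12
3/4 < 121/12 ⇒ no cruise
v_peak = √(3/4·3) = √(9/4) = 3/2
t_a = (3/2)/3 = 1/2; t_c = 0
T = 2·1/2 = 1

t_a=1/2 t_c=0 v_peak=3/2 T=1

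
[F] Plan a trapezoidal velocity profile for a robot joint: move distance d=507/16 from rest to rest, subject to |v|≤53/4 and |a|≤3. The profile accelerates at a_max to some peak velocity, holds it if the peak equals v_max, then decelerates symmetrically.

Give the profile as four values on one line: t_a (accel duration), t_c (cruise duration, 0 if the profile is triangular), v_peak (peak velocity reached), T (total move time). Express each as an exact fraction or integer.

(v_max)²/a_max = (53/4)²/3 = 2809/48
507/16 < 2809/48 so t_c = 0
v_peak = √(507/16·3) = √(1521/16) = 39/4
t_a = (39/4)/3 = 13/4; t_c = 0
T = 2·13/4 = 13/2

t_a=13/4 t_c=0 v_peak=39/4 T=13/2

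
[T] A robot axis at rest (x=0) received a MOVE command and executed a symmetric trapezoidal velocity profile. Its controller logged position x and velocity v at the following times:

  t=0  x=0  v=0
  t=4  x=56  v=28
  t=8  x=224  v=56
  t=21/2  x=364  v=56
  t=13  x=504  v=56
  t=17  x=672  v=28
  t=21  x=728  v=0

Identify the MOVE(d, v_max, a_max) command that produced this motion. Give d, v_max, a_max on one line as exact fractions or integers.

final state: t=21, x=728, v=0 → d = 728
a_max = (28−0)/(4−0) = 7
max v = 56 over t∈[8,13] → v_max = 56
check: 56·(8+5) = 728 ✓

d=728 v_max=56 a_max=7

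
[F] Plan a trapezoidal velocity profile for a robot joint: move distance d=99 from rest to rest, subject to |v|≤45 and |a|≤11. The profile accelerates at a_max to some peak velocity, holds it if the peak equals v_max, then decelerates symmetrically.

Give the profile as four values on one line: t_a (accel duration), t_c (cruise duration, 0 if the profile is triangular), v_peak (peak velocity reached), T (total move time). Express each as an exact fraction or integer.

t_a=3 t_c=0 v_peak=33 T=6

v_max²/a_max = 45²/11 = 2025/11
99 < 2025/11 → triangular
v_peak = √(99·11) = √1089 = 33
t_a = 33/11 = 3; t_c = 0
T = 2·3 = 6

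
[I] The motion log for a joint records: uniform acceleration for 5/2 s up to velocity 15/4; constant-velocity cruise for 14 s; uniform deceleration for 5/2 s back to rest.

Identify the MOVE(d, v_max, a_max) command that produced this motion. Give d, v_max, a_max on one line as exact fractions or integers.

a_max = (15/4)/(5/2) = 3/2
d_a = ½·15/4·5/2 = 75/16; d_c = 15/4·14 = 105/2
d = 2·75/16 + 105/2 = 495/8
t_c = 14 > 0 → v_max = v_peak = 15/4

d=495/8 v_max=15/4 a_max=3/2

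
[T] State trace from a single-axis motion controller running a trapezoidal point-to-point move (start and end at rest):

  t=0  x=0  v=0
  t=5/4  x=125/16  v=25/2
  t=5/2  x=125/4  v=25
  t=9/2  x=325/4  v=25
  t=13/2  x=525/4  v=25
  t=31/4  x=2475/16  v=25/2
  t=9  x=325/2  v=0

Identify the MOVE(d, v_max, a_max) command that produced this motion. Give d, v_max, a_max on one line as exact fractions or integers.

final state: t=9, x=325/2, v=0 → d = 325/2
a_max = (25/2−0)/(5/4−0) = 10
max v = 25 over t∈[5/2,13/2] → v_max = 25
check: 25·(5/2+4) = 325/2 ✓

d=325/2 v_max=25 a_max=10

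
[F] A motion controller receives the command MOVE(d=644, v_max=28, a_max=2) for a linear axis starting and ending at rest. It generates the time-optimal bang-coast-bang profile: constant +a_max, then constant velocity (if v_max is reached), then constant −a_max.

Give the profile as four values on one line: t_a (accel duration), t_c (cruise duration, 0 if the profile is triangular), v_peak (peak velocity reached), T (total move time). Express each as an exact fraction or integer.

t_a=14 t_c=9 v_peak=28 T=37

vₘ²/aₘ = 28²/2 = 392
644 ≥ 392 ⇒ cruise phase
t_a = 28/2 = 14; v_peak = 28
d_cruise = 644 − 392 = 252; t_c = 252/28 = 9
T = 2·14 + 9 = 37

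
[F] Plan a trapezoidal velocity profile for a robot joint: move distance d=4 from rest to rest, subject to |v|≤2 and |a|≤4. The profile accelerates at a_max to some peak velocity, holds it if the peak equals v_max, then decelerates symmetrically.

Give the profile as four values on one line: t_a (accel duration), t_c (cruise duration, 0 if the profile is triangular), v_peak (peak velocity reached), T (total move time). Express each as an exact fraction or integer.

v_max²/a_max = 2²/4 = 1
4 ≥ 1 → trapezoidal
t_a = 2/4 = 1/2; v_peak = 2
d_cruise = 4 − 1 = 3; t_c = 3/2
T = 2·1/2 + 3/2 = 5/2

t_a=1/2 t_c=3/2 v_peak=2 T=5/2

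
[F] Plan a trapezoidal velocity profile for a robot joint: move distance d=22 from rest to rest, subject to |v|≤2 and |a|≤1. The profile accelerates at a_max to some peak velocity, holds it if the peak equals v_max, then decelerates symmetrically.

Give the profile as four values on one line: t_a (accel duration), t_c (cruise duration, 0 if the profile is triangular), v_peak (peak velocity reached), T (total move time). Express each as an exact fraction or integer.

t_a=2 t_c=9 v_peak=2 T=13

v_max²/a_max = 2²/1 = 4
22 ≥ 4 so v_max reached
t_a = 2/1 = 2; v_peak = 2
d_cruise = 22 − 4 = 18; t_c = 18/2 = 9
T = 2·2 + 9 = 13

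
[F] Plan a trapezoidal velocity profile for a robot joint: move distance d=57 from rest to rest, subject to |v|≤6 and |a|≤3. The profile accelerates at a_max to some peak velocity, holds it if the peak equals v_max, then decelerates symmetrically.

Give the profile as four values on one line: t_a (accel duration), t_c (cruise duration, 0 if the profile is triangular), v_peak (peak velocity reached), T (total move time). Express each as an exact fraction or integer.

(v_max)²/a_max = 6²/3 = 12
57 ≥ 12 → trapezoidal
t_a = 6/3 = 2; v_peak = 6
d_cruise = 57 − 12 = 45; t_c = 45/6 = 15/2
T = 2·2 + 15/2 = 23/2

t_a=2 t_c=15/2 v_peak=6 T=23/2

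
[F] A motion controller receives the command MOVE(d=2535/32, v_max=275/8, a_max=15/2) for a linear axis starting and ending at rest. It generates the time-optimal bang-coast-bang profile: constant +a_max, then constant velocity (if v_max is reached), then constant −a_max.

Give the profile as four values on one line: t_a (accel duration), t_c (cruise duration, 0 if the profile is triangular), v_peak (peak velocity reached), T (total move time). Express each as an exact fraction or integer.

vₘ²/aₘ = (275/8)²/(15/2) = 15125/96
2535/32 < 15125/96 → triangular
v_peak = √(2535/32·15/2) = √(38025/64) = 195/8
t_a = (195/8)/(15/2) = 13/4; t_c = 0
T = 2·13/4 = 13/2

t_a=13/4 t_c=0 v_peak=195/8 T=13/2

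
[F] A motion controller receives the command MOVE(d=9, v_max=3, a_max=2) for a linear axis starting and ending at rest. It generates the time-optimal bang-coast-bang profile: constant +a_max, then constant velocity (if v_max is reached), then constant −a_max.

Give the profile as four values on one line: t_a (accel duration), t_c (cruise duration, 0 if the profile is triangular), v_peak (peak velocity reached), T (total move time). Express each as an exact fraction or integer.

t_a=3/2 t_c=3/2 v_peak=3 T=9/2

v_max²/a_max = 3²/2 = 9/2
9 ≥ 9/2 so v_max reached
t_a = 3/2; v_peak = 3
d_cruise = 9 − 9/2 = 9/2; t_c = (9/2)/3 = 3/2
T = 2·3/2 + 3/2 = 9/2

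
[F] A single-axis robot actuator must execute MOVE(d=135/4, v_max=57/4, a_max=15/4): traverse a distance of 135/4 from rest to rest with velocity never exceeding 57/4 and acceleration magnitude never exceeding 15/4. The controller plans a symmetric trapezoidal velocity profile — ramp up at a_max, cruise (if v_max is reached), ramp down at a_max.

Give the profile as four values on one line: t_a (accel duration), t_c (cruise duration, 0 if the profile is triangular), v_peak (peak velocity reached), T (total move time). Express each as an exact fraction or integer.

v_max²/a_max = (57/4)²/(15/4) = 1083/20
135/4 < 1083/20 ⇒ no cruise
v_peak = √(135/4·15/4) = √(2025/16) = 45/4
t_a = (45/4)/(15/4) = 3; t_c = 0
T = 2·3 = 6

t_a=3 t_c=0 v_peak=45/4 T=6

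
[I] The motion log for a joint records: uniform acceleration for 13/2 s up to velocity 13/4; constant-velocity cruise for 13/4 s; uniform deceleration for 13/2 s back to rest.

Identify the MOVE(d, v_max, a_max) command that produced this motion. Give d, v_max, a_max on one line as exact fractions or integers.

d=507/16 v_max=13/4 a_max=1/2

a_max = (13/4)/(13/2) = 1/2
d_a = ½·13/4·13/2 = 169/16; d_c = 13/4·13/4 = 169/16
d = 2·169/16 + 169/16 = 507/16
t_c = 13/4 > 0 so v_max = 13/4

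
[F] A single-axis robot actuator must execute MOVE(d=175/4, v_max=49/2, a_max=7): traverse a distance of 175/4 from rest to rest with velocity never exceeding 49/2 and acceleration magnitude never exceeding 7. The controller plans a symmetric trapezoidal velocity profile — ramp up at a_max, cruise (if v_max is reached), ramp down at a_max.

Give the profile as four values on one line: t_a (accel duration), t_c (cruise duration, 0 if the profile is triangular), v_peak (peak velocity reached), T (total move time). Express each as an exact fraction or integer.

t_a=5/2 t_c=0 v_peak=35/2 T=5

v_max²/a_max = (49/2)²/7 = 343/4
175/4 < 343/4 so t_c = 0
v_peak = √(175/4·7) = √(1225/4) = 35/2
t_a = (35/2)/7 = 5/2; t_c = 0
T = 2·5/2 = 5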